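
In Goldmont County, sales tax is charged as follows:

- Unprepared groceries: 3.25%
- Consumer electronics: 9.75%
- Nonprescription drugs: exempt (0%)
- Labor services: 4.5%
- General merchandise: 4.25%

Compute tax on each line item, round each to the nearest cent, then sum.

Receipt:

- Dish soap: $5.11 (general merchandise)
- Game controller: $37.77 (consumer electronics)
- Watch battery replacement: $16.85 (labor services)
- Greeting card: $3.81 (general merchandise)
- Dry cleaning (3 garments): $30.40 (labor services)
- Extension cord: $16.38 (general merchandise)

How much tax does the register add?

Dish soap $5.11: general merchandise → 4.25% → $0.22
Game controller $37.77: consumer electronics → 9.75% → $3.68
Watch battery replacement $16.85: labor services → 4.5% → $0.76
Greeting card $3.81: general merchandise → 4.25% → $0.16
Dry cleaning (3 garments) $30.40: labor services → 4.5% → $1.37
Extension cord $16.38: general merchandise → 4.25% → $0.70
Total tax = $0.22 + $3.68 + $0.76 + $0.16 + $1.37 + $0.70 = $6.89

$6.89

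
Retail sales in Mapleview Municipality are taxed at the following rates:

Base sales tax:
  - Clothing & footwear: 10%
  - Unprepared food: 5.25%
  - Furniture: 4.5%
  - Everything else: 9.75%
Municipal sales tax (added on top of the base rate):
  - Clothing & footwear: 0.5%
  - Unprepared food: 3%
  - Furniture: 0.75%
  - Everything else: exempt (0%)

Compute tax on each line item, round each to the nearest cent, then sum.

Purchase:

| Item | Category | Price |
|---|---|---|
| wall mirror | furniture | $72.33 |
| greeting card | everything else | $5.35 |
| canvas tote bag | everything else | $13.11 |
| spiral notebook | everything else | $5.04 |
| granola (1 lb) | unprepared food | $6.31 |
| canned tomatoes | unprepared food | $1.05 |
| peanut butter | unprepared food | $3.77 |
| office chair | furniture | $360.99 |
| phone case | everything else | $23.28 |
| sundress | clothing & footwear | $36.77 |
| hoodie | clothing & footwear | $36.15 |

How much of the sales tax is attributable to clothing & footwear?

$7.66

Sundress $36.77: clothing & footwear → 10% + 0.5% municipal = 10.5% → $3.86
Hoodie $36.15: clothing & footwear → 10% + 0.5% municipal = 10.5% → $3.80
Tax on clothing & footwear = $3.86 + $3.80 = $7.66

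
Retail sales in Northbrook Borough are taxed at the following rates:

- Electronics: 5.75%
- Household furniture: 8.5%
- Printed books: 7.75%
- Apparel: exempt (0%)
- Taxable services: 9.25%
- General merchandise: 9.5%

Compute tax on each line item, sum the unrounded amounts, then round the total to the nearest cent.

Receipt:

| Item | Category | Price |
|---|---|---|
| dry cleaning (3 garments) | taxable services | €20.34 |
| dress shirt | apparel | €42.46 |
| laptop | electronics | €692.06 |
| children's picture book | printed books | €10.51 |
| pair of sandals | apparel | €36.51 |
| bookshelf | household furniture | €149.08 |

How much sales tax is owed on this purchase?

Dry cleaning (3 garments) €20.34: taxable services → 9.25% → €1.88145
Dress shirt €42.46: apparel → 0% → €0.00
Laptop €692.06: electronics → 5.75% → €39.79345
Children's picture book €10.51: printed books → 7.75% → €0.814525
Pair of sandals €36.51: apparel → 0% → €0.00
Bookshelf €149.08: household furniture → 8.5% → €12.6718
Unrounded tax sum = €55.161225 → €55.16

€55.16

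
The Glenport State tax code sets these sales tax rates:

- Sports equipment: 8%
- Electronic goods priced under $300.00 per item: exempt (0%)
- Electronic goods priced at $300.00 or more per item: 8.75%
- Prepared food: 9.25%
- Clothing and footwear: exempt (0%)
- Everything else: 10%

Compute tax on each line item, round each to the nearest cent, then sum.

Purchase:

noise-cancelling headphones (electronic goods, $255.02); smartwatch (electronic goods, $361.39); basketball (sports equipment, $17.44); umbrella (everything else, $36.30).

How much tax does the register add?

$36.65

Noise-cancelling headphones $255.02: electronic goods, under $300.00 → 0% → $0.00
Smartwatch $361.39: electronic goods, $300.00 or more → 8.75% → $31.62
Basketball $17.44: sports equipment → 8% → $1.40
Umbrella $36.30: everything else → 10% → $3.63
Total tax = $31.62 + $1.40 + $3.63 = $36.65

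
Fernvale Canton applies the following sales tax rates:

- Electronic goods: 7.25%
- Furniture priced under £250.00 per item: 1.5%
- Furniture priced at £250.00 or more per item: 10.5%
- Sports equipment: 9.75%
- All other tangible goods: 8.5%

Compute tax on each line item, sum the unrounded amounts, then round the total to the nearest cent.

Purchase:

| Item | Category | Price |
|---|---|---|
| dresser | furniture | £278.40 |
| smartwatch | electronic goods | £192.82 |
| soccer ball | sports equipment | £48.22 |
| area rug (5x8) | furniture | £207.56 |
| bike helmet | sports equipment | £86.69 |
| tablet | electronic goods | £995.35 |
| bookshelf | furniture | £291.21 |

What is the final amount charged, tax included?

£2262.47

Dresser £278.40: furniture, £250.00 or more → 10.5% → £29.232
Smartwatch £192.82: electronic goods → 7.25% → £13.97945
Soccer ball £48.22: sports equipment → 9.75% → £4.70145
Area rug (5x8) £207.56: furniture, under £250.00 → 1.5% → £3.1134
Bike helmet £86.69: sports equipment → 9.75% → £8.452275
Tablet £995.35: electronic goods → 7.25% → £72.162875
Bookshelf £291.21: furniture, £250.00 or more → 10.5% → £30.57705
Subtotal = £2100.25; unrounded tax = £162.2185 → £162.22; total due = £2262.47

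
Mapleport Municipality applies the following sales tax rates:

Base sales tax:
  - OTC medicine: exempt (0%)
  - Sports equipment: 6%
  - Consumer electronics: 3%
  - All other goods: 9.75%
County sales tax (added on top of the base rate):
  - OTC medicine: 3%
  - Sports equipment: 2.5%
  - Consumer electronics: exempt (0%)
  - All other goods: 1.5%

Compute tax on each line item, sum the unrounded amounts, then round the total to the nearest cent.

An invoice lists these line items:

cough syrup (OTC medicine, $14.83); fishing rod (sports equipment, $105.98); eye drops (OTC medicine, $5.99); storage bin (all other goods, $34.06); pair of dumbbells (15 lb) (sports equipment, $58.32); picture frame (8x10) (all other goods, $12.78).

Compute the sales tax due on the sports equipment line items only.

Fishing rod $105.98: sports equipment → 6% + 2.5% county = 8.5% → $9.0083
Pair of dumbbells (15 lb) $58.32: sports equipment → 6% + 2.5% county = 8.5% → $4.9572
Tax on sports equipment: unrounded sum = $13.9655 → $13.97

$13.97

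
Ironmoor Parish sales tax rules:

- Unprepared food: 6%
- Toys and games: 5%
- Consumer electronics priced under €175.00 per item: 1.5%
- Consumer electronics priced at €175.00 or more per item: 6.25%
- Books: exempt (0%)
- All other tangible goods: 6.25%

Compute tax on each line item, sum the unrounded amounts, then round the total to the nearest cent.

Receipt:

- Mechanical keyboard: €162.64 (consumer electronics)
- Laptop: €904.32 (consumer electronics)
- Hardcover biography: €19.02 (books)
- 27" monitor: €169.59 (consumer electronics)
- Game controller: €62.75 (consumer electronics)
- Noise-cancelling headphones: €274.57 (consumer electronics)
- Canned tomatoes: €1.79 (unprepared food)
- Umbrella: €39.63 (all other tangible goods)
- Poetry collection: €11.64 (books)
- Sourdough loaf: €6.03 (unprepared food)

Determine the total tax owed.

Mechanical keyboard €162.64: consumer electronics, under €175.00 → 1.5% → €2.4396
Laptop €904.32: consumer electronics, €175.00 or more → 6.25% → €56.52
Hardcover biography €19.02: books → 0% → €0.00
27" monitor €169.59: consumer electronics, under €175.00 → 1.5% → €2.54385
Game controller €62.75: consumer electronics, under €175.00 → 1.5% → €0.94125
Noise-cancelling headphones €274.57: consumer electronics, €175.00 or more → 6.25% → €17.160625
Canned tomatoes €1.79: unprepared food → 6% → €0.1074
Umbrella €39.63: all other tangible goods → 6.25% → €2.476875
Poetry collection €11.64: books → 0% → €0.00
Sourdough loaf €6.03: unprepared food → 6% → €0.3618
Unrounded tax sum = €82.5514 → €82.55

€82.55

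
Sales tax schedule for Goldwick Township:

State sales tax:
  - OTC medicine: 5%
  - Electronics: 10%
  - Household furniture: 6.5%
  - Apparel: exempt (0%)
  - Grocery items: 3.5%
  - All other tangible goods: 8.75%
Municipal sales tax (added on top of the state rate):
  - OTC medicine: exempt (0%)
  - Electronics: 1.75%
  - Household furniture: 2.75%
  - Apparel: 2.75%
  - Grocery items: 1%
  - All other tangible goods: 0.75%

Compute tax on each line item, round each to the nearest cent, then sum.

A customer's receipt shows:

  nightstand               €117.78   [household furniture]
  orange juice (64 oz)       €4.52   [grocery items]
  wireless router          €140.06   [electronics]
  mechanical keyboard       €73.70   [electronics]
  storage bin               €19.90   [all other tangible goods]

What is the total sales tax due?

€38.10

Nightstand €117.78: household furniture → 6.5% + 2.75% municipal = 9.25% → €10.89
Orange juice (64 oz) €4.52: grocery items → 3.5% + 1% municipal = 4.5% → €0.20
Wireless router €140.06: electronics → 10% + 1.75% municipal = 11.75% → €16.46
Mechanical keyboard €73.70: electronics → 10% + 1.75% municipal = 11.75% → €8.66
Storage bin €19.90: all other tangible goods → 8.75% + 0.75% municipal = 9.5% → €1.89
Total tax = €10.89 + €0.20 + €16.46 + €8.66 + €1.89 = €38.10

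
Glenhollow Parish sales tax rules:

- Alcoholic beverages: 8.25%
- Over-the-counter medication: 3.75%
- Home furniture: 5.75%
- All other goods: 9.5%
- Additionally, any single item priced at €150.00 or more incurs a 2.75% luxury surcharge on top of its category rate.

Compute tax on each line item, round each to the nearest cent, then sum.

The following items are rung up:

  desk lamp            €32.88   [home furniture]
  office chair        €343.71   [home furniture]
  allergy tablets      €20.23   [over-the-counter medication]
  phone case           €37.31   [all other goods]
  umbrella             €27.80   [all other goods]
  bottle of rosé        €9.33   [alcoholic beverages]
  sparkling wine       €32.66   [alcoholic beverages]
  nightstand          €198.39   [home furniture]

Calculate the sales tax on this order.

€58.37

Desk lamp €32.88: home furniture → 5.75% → €1.89
Office chair €343.71: home furniture → 5.75% + 2.75% surcharge = 8.5% → €29.22
Allergy tablets €20.23: over-the-counter medication → 3.75% → €0.76
Phone case €37.31: all other goods → 9.5% → €3.54
Umbrella €27.80: all other goods → 9.5% → €2.64
Bottle of rosé €9.33: alcoholic beverages → 8.25% → €0.77
Sparkling wine €32.66: alcoholic beverages → 8.25% → €2.69
Nightstand €198.39: home furniture → 5.75% + 2.75% surcharge = 8.5% → €16.86
Total tax = €1.89 + €29.22 + €0.76 + €3.54 + €2.64 + €0.77 + €2.69 + €16.86 = €58.37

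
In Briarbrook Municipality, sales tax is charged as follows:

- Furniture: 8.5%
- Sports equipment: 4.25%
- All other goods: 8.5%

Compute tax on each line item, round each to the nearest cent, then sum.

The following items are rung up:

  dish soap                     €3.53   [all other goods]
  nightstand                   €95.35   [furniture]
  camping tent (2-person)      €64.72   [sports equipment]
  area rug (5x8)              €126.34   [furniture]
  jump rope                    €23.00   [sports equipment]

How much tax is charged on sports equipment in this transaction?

€3.73

Camping tent (2-person) €64.72: sports equipment → 4.25% → €2.75
Jump rope €23.00: sports equipment → 4.25% → €0.98
Tax on sports equipment = €2.75 + €0.98 = €3.73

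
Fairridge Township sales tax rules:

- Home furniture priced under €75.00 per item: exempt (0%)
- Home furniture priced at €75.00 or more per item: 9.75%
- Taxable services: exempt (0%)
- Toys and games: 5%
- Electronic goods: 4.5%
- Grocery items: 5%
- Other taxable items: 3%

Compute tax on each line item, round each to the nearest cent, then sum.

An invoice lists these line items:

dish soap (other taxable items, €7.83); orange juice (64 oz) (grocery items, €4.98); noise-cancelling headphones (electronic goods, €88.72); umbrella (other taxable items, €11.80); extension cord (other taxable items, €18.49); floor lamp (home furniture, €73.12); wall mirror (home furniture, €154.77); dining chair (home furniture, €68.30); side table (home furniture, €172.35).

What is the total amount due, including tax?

Dish soap €7.83: other taxable items → 3% → €0.23
Orange juice (64 oz) €4.98: grocery items → 5% → €0.25
Noise-cancelling headphones €88.72: electronic goods → 4.5% → €3.99
Umbrella €11.80: other taxable items → 3% → €0.35
Extension cord €18.49: other taxable items → 3% → €0.55
Floor lamp €73.12: home furniture, under €75.00 → 0% → €0.00
Wall mirror €154.77: home furniture, €75.00 or more → 9.75% → €15.09
Dining chair €68.30: home furniture, under €75.00 → 0% → €0.00
Side table €172.35: home furniture, €75.00 or more → 9.75% → €16.80
Subtotal = €600.36; tax = €37.26; total due = €637.62

€637.62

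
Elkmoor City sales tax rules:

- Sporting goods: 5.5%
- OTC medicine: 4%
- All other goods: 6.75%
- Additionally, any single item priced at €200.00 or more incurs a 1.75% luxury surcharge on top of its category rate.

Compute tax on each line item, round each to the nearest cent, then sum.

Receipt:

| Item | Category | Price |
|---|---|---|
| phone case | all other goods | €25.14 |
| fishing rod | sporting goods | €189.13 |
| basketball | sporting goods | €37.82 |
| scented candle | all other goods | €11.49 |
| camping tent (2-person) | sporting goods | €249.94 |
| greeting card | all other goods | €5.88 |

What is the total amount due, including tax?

€552.88

Phone case €25.14: all other goods → 6.75% → €1.70
Fishing rod €189.13: sporting goods → 5.5% → €10.40
Basketball €37.82: sporting goods → 5.5% → €2.08
Scented candle €11.49: all other goods → 6.75% → €0.78
Camping tent (2-person) €249.94: sporting goods → 5.5% + 1.75% surcharge = 7.25% → €18.12
Greeting card €5.88: all other goods → 6.75% → €0.40
Subtotal = €519.40; tax = €33.48; total due = €552.88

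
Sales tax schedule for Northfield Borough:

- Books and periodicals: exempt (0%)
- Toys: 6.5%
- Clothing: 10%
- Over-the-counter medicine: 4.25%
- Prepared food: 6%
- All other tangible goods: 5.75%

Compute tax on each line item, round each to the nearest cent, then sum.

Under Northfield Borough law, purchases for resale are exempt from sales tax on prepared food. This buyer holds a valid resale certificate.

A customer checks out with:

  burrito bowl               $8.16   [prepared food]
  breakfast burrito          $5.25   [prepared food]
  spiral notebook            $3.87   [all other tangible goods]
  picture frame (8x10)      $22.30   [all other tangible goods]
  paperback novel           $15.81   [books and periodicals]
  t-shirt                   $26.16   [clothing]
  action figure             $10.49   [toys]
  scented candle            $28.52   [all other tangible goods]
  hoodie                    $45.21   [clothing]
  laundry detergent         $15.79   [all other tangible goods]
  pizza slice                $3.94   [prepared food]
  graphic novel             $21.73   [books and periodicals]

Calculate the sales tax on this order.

Burrito bowl $8.16: prepared food, buyer-exempt → 0% → $0.00
Breakfast burrito $5.25: prepared food, buyer-exempt → 0% → $0.00
Spiral notebook $3.87: all other tangible goods → 5.75% → $0.22
Picture frame (8x10) $22.30: all other tangible goods → 5.75% → $1.28
Paperback novel $15.81: books and periodicals → 0% → $0.00
T-shirt $26.16: clothing → 10% → $2.62
Action figure $10.49: toys → 6.5% → $0.68
Scented candle $28.52: all other tangible goods → 5.75% → $1.64
Hoodie $45.21: clothing → 10% → $4.52
Laundry detergent $15.79: all other tangible goods → 5.75% → $0.91
Pizza slice $3.94: prepared food, buyer-exempt → 0% → $0.00
Graphic novel $21.73: books and periodicals → 0% → $0.00
Total tax = $0.22 + $1.28 + $2.62 + $0.68 + $1.64 + $4.52 + $0.91 = $11.87

$11.87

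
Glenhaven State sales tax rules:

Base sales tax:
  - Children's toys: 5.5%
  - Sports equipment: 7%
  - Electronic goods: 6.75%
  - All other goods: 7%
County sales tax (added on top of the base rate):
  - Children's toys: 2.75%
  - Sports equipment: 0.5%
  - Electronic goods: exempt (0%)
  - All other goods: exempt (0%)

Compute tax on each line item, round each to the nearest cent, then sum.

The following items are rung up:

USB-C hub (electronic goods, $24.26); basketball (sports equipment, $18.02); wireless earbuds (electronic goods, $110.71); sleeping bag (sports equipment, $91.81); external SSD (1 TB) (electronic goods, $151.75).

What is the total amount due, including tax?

$424.14

USB-C hub $24.26: electronic goods → 6.75% + 0% county = 6.75% → $1.64
Basketball $18.02: sports equipment → 7% + 0.5% county = 7.5% → $1.35
Wireless earbuds $110.71: electronic goods → 6.75% + 0% county = 6.75% → $7.47
Sleeping bag $91.81: sports equipment → 7% + 0.5% county = 7.5% → $6.89
External SSD (1 TB) $151.75: electronic goods → 6.75% + 0% county = 6.75% → $10.24
Subtotal = $396.55; tax = $27.59; total due = $424.14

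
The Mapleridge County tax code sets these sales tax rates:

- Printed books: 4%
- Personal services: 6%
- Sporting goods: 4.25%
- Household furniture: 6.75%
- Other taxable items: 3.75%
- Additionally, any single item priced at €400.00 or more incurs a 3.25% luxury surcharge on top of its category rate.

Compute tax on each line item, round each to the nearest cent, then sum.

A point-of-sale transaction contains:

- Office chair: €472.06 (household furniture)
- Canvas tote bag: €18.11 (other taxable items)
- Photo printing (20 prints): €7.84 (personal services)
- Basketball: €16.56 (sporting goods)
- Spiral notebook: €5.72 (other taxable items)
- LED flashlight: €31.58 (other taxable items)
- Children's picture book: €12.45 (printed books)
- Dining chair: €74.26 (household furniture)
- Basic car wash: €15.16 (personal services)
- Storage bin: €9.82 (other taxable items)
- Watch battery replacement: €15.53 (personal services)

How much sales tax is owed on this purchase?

€58.17

Office chair €472.06: household furniture → 6.75% + 3.25% surcharge = 10% → €47.21
Canvas tote bag €18.11: other taxable items → 3.75% → €0.68
Photo printing (20 prints) €7.84: personal services → 6% → €0.47
Basketball €16.56: sporting goods → 4.25% → €0.70
Spiral notebook €5.72: other taxable items → 3.75% → €0.21
LED flashlight €31.58: other taxable items → 3.75% → €1.18
Children's picture book €12.45: printed books → 4% → €0.50
Dining chair €74.26: household furniture → 6.75% → €5.01
Basic car wash €15.16: personal services → 6% → €0.91
Storage bin €9.82: other taxable items → 3.75% → €0.37
Watch battery replacement €15.53: personal services → 6% → €0.93
Total tax = €47.21 + €0.68 + €0.47 + €0.70 + €0.21 + €1.18 + €0.50 + €5.01 + €0.91 + €0.37 + €0.93 = €58.17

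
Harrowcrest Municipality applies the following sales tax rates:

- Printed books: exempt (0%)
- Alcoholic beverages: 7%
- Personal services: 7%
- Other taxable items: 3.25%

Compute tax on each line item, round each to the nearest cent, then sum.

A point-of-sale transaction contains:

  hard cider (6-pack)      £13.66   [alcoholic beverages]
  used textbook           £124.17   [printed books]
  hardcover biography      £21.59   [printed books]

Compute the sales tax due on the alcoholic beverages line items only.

£0.96

Hard cider (6-pack) £13.66: alcoholic beverages → 7% → £0.96
Tax on alcoholic beverages = £0.96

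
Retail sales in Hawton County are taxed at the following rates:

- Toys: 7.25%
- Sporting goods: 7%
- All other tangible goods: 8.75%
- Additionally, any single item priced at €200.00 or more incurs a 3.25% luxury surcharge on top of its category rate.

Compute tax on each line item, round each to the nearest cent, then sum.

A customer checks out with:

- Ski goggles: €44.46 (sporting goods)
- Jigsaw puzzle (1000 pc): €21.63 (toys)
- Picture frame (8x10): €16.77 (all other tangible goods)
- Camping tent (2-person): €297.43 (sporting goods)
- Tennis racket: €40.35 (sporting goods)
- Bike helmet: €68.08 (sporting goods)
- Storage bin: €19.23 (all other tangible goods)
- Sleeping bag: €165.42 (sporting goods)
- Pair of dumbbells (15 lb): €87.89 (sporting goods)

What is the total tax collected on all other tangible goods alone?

Picture frame (8x10) €16.77: all other tangible goods → 8.75% → €1.47
Storage bin €19.23: all other tangible goods → 8.75% → €1.68
Tax on all other tangible goods = €1.47 + €1.68 = €3.15

€3.15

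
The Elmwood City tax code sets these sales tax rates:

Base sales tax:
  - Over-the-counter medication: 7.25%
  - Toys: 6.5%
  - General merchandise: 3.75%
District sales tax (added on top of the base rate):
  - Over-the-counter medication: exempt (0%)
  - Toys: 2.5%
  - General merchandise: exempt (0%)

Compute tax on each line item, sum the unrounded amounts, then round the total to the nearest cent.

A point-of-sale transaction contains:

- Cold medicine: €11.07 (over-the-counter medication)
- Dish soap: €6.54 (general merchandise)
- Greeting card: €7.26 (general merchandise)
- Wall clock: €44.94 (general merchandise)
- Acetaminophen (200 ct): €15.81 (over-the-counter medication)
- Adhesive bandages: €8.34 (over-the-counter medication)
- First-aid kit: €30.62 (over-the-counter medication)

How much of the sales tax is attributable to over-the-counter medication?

€4.77

Cold medicine €11.07: over-the-counter medication → 7.25% + 0% district = 7.25% → €0.802575
Acetaminophen (200 ct) €15.81: over-the-counter medication → 7.25% + 0% district = 7.25% → €1.146225
Adhesive bandages €8.34: over-the-counter medication → 7.25% + 0% district = 7.25% → €0.60465
First-aid kit €30.62: over-the-counter medication → 7.25% + 0% district = 7.25% → €2.21995
Tax on over-the-counter medication: unrounded sum = €4.7734 → €4.77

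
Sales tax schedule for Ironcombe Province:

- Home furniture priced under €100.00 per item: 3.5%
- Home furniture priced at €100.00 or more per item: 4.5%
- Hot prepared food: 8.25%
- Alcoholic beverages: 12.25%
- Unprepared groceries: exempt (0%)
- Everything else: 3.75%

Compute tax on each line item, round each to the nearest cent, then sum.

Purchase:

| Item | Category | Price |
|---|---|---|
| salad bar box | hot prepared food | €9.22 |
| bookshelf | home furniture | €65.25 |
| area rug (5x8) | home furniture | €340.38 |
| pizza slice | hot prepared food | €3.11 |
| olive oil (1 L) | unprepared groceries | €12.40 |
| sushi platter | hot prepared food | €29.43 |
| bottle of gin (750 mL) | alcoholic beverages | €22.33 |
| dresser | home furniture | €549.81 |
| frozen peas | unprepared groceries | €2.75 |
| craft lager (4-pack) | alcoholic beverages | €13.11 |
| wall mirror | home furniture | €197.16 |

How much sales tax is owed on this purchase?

€59.01

Salad bar box €9.22: hot prepared food → 8.25% → €0.76
Bookshelf €65.25: home furniture, under €100.00 → 3.5% → €2.28
Area rug (5x8) €340.38: home furniture, €100.00 or more → 4.5% → €15.32
Pizza slice €3.11: hot prepared food → 8.25% → €0.26
Olive oil (1 L) €12.40: unprepared groceries → 0% → €0.00
Sushi platter €29.43: hot prepared food → 8.25% → €2.43
Bottle of gin (750 mL) €22.33: alcoholic beverages → 12.25% → €2.74
Dresser €549.81: home furniture, €100.00 or more → 4.5% → €24.74
Frozen peas €2.75: unprepared groceries → 0% → €0.00
Craft lager (4-pack) €13.11: alcoholic beverages → 12.25% → €1.61
Wall mirror €197.16: home furniture, €100.00 or more → 4.5% → €8.87
Total tax = €0.76 + €2.28 + €15.32 + €0.26 + €2.43 + €2.74 + €24.74 + €1.61 + €8.87 = €59.01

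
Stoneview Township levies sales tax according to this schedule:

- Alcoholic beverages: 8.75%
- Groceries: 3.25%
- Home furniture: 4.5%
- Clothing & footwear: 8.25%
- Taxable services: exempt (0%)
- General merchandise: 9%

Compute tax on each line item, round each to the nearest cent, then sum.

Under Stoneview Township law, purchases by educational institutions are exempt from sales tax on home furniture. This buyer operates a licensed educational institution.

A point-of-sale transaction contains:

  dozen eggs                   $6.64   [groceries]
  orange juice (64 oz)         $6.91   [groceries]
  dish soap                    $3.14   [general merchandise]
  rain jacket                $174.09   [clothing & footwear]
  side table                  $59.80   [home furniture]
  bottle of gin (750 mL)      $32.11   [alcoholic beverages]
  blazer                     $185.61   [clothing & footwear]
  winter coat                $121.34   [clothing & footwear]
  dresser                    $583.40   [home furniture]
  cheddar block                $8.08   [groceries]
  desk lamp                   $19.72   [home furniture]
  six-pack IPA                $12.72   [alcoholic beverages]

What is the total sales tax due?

Dozen eggs $6.64: groceries → 3.25% → $0.22
Orange juice (64 oz) $6.91: groceries → 3.25% → $0.22
Dish soap $3.14: general merchandise → 9% → $0.28
Rain jacket $174.09: clothing & footwear → 8.25% → $14.36
Side table $59.80: home furniture, buyer-exempt → 0% → $0.00
Bottle of gin (750 mL) $32.11: alcoholic beverages → 8.75% → $2.81
Blazer $185.61: clothing & footwear → 8.25% → $15.31
Winter coat $121.34: clothing & footwear → 8.25% → $10.01
Dresser $583.40: home furniture, buyer-exempt → 0% → $0.00
Cheddar block $8.08: groceries → 3.25% → $0.26
Desk lamp $19.72: home furniture, buyer-exempt → 0% → $0.00
Six-pack IPA $12.72: alcoholic beverages → 8.75% → $1.11
Total tax = $0.22 + $0.22 + $0.28 + $14.36 + $2.81 + $15.31 + $10.01 + $0.26 + $1.11 = $44.58

$44.58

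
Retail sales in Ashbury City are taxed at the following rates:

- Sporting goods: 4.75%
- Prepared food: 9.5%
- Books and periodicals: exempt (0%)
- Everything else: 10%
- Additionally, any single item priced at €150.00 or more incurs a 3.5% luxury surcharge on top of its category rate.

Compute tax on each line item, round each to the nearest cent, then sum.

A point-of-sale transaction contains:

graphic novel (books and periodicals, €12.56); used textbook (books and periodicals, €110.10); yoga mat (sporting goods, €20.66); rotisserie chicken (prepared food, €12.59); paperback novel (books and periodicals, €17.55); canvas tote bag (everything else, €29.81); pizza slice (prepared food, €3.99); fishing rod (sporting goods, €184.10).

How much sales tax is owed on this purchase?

€20.73

Graphic novel €12.56: books and periodicals → 0% → €0.00
Used textbook €110.10: books and periodicals → 0% → €0.00
Yoga mat €20.66: sporting goods → 4.75% → €0.98
Rotisserie chicken €12.59: prepared food → 9.5% → €1.20
Paperback novel €17.55: books and periodicals → 0% → €0.00
Canvas tote bag €29.81: everything else → 10% → €2.98
Pizza slice €3.99: prepared food → 9.5% → €0.38
Fishing rod €184.10: sporting goods → 4.75% + 3.5% surcharge = 8.25% → €15.19
Total tax = €0.98 + €1.20 + €2.98 + €0.38 + €15.19 = €20.73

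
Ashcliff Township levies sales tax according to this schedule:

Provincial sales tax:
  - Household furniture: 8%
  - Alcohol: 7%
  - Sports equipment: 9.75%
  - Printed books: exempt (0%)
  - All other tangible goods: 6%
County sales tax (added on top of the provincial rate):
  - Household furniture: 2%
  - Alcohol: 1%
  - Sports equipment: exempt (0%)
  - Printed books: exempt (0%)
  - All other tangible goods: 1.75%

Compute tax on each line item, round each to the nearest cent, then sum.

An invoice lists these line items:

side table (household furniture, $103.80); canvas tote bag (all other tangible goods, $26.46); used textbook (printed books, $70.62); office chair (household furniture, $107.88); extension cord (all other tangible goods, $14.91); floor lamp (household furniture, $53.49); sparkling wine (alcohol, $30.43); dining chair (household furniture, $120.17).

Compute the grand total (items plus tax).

$571.94

Side table $103.80: household furniture → 8% + 2% county = 10% → $10.38
Canvas tote bag $26.46: all other tangible goods → 6% + 1.75% county = 7.75% → $2.05
Used textbook $70.62: printed books → 0% + 0% county = 0% → $0.00
Office chair $107.88: household furniture → 8% + 2% county = 10% → $10.79
Extension cord $14.91: all other tangible goods → 6% + 1.75% county = 7.75% → $1.16
Floor lamp $53.49: household furniture → 8% + 2% county = 10% → $5.35
Sparkling wine $30.43: alcohol → 7% + 1% county = 8% → $2.43
Dining chair $120.17: household furniture → 8% + 2% county = 10% → $12.02
Subtotal = $527.76; tax = $44.18; total due = $571.94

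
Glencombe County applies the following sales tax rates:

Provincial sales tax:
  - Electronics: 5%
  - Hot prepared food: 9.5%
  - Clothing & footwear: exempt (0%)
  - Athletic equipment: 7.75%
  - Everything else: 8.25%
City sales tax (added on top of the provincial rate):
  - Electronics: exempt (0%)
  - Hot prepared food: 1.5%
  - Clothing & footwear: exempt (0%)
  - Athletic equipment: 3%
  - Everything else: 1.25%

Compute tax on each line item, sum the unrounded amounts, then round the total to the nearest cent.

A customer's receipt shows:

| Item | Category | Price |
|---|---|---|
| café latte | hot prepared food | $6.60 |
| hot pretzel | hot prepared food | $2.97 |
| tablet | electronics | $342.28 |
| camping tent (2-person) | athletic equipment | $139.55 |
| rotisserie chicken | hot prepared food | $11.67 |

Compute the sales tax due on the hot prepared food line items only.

$2.34

Café latte $6.60: hot prepared food → 9.5% + 1.5% city = 11% → $0.726
Hot pretzel $2.97: hot prepared food → 9.5% + 1.5% city = 11% → $0.3267
Rotisserie chicken $11.67: hot prepared food → 9.5% + 1.5% city = 11% → $1.2837
Tax on hot prepared food: unrounded sum = $2.3364 → $2.34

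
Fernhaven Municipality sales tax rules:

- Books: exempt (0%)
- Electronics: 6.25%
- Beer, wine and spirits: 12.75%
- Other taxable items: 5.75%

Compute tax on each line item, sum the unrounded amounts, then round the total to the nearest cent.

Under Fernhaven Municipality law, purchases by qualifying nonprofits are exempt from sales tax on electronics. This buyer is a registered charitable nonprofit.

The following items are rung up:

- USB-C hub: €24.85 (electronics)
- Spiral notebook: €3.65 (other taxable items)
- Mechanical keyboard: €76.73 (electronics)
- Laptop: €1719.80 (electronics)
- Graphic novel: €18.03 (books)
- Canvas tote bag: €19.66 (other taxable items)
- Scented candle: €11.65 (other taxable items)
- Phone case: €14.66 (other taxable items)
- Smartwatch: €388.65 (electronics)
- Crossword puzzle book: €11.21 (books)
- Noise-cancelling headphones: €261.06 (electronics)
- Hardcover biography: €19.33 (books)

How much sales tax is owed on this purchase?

USB-C hub €24.85: electronics, buyer-exempt → 0% → €0.00
Spiral notebook €3.65: other taxable items → 5.75% → €0.209875
Mechanical keyboard €76.73: electronics, buyer-exempt → 0% → €0.00
Laptop €1719.80: electronics, buyer-exempt → 0% → €0.00
Graphic novel €18.03: books → 0% → €0.00
Canvas tote bag €19.66: other taxable items → 5.75% → €1.13045
Scented candle €11.65: other taxable items → 5.75% → €0.669875
Phone case €14.66: other taxable items → 5.75% → €0.84295
Smartwatch €388.65: electronics, buyer-exempt → 0% → €0.00
Crossword puzzle book €11.21: books → 0% → €0.00
Noise-cancelling headphones €261.06: electronics, buyer-exempt → 0% → €0.00
Hardcover biography €19.33: books → 0% → €0.00
Unrounded tax sum = €2.85315 → €2.85

€2.85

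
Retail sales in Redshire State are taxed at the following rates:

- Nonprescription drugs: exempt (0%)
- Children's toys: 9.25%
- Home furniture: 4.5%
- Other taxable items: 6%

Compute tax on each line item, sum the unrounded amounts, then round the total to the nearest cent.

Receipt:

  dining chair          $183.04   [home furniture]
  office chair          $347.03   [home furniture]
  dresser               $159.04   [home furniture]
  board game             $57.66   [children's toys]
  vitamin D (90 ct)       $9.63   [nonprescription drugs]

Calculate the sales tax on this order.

$36.34

Dining chair $183.04: home furniture → 4.5% → $8.2368
Office chair $347.03: home furniture → 4.5% → $15.61635
Dresser $159.04: home furniture → 4.5% → $7.1568
Board game $57.66: children's toys → 9.25% → $5.33355
Vitamin D (90 ct) $9.63: nonprescription drugs → 0% → $0.00
Unrounded tax sum = $36.3435 → $36.34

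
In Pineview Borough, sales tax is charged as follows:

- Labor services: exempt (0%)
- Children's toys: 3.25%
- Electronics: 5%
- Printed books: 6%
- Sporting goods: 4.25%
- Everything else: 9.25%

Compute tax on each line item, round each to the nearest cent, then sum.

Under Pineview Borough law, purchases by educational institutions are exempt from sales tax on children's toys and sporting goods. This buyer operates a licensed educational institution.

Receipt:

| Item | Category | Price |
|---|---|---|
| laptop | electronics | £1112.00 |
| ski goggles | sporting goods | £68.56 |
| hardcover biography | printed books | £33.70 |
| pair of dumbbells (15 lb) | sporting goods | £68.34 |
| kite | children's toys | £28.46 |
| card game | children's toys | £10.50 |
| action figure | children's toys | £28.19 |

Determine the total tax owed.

Laptop £1112.00: electronics → 5% → £55.60
Ski goggles £68.56: sporting goods, buyer-exempt → 0% → £0.00
Hardcover biography £33.70: printed books → 6% → £2.02
Pair of dumbbells (15 lb) £68.34: sporting goods, buyer-exempt → 0% → £0.00
Kite £28.46: children's toys, buyer-exempt → 0% → £0.00
Card game £10.50: children's toys, buyer-exempt → 0% → £0.00
Action figure £28.19: children's toys, buyer-exempt → 0% → £0.00
Total tax = £55.60 + £2.02 = £57.62

£57.62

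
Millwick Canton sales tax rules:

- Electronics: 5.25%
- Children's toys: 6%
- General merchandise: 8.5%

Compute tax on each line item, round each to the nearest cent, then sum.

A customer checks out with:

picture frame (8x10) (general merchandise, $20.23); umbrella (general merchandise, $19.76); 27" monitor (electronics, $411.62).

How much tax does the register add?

Picture frame (8x10) $20.23: general merchandise → 8.5% → $1.72
Umbrella $19.76: general merchandise → 8.5% → $1.68
27" monitor $411.62: electronics → 5.25% → $21.61
Total tax = $1.72 + $1.68 + $21.61 = $25.01

$25.01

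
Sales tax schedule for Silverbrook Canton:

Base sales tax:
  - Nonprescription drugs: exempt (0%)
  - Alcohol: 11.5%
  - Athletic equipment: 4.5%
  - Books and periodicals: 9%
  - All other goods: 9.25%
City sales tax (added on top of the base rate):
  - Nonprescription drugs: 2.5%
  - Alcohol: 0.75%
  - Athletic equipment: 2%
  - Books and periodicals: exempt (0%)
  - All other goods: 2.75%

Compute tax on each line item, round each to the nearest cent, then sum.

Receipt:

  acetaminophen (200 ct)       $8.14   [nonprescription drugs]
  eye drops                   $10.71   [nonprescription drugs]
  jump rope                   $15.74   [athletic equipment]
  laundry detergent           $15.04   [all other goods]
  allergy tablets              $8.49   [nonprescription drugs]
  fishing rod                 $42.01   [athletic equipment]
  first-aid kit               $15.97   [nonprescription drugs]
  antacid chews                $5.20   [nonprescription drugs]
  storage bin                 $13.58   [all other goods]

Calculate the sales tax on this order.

Acetaminophen (200 ct) $8.14: nonprescription drugs → 0% + 2.5% city = 2.5% → $0.20
Eye drops $10.71: nonprescription drugs → 0% + 2.5% city = 2.5% → $0.27
Jump rope $15.74: athletic equipment → 4.5% + 2% city = 6.5% → $1.02
Laundry detergent $15.04: all other goods → 9.25% + 2.75% city = 12% → $1.80
Allergy tablets $8.49: nonprescription drugs → 0% + 2.5% city = 2.5% → $0.21
Fishing rod $42.01: athletic equipment → 4.5% + 2% city = 6.5% → $2.73
First-aid kit $15.97: nonprescription drugs → 0% + 2.5% city = 2.5% → $0.40
Antacid chews $5.20: nonprescription drugs → 0% + 2.5% city = 2.5% → $0.13
Storage bin $13.58: all other goods → 9.25% + 2.75% city = 12% → $1.63
Total tax = $0.20 + $0.27 + $1.02 + $1.80 + $0.21 + $2.73 + $0.40 + $0.13 + $1.63 = $8.39

$8.39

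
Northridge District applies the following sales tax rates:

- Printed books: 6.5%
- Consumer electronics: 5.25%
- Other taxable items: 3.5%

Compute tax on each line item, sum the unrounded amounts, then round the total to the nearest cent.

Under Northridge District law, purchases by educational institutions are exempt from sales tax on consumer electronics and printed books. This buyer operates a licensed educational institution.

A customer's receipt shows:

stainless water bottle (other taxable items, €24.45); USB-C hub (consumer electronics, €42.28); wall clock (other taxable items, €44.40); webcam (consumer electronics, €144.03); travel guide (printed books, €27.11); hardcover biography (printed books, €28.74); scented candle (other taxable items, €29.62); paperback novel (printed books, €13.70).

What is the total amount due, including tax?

€357.78

Stainless water bottle €24.45: other taxable items → 3.5% → €0.85575
USB-C hub €42.28: consumer electronics, buyer-exempt → 0% → €0.00
Wall clock €44.40: other taxable items → 3.5% → €1.554
Webcam €144.03: consumer electronics, buyer-exempt → 0% → €0.00
Travel guide €27.11: printed books, buyer-exempt → 0% → €0.00
Hardcover biography €28.74: printed books, buyer-exempt → 0% → €0.00
Scented candle €29.62: other taxable items → 3.5% → €1.0367
Paperback novel €13.70: printed books, buyer-exempt → 0% → €0.00
Subtotal = €354.33; unrounded tax = €3.44645 → €3.45; total due = €357.78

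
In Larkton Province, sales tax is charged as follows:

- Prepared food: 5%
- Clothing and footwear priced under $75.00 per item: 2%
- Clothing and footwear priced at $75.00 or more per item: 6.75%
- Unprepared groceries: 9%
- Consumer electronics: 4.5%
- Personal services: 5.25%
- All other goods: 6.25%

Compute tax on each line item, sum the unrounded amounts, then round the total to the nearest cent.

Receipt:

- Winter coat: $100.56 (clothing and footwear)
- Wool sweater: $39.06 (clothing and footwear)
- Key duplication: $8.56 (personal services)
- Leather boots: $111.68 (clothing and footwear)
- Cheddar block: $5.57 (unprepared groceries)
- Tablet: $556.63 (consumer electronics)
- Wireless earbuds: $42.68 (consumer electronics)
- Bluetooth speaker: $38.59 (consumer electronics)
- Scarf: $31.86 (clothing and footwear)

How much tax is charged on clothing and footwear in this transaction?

Winter coat $100.56: clothing and footwear, $75.00 or more → 6.75% → $6.7878
Wool sweater $39.06: clothing and footwear, under $75.00 → 2% → $0.7812
Leather boots $111.68: clothing and footwear, $75.00 or more → 6.75% → $7.5384
Scarf $31.86: clothing and footwear, under $75.00 → 2% → $0.6372
Tax on clothing and footwear: unrounded sum = $15.7446 → $15.74

$15.74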